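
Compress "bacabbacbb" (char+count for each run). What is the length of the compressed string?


Input: bacabbacbb
Runs:
  'b' x 1 => "b1"
  'a' x 1 => "a1"
  'c' x 1 => "c1"
  'a' x 1 => "a1"
  'b' x 2 => "b2"
  'a' x 1 => "a1"
  'c' x 1 => "c1"
  'b' x 2 => "b2"
Compressed: "b1a1c1a1b2a1c1b2"
Compressed length: 16

16


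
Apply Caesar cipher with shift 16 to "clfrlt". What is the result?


Caesar cipher: shift "clfrlt" by 16
  'c' (pos 2) + 16 = pos 18 = 's'
  'l' (pos 11) + 16 = pos 1 = 'b'
  'f' (pos 5) + 16 = pos 21 = 'v'
  'r' (pos 17) + 16 = pos 7 = 'h'
  'l' (pos 11) + 16 = pos 1 = 'b'
  't' (pos 19) + 16 = pos 9 = 'j'
Result: sbvhbj

sbvhbj


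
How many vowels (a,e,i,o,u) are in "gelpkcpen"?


Input: gelpkcpen
Checking each character:
  'g' at position 0: consonant
  'e' at position 1: vowel (running total: 1)
  'l' at position 2: consonant
  'p' at position 3: consonant
  'k' at position 4: consonant
  'c' at position 5: consonant
  'p' at position 6: consonant
  'e' at position 7: vowel (running total: 2)
  'n' at position 8: consonant
Total vowels: 2

2


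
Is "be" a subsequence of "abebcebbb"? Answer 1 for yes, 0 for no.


Check if "be" is a subsequence of "abebcebbb"
Greedy scan:
  Position 0 ('a'): no match needed
  Position 1 ('b'): matches sub[0] = 'b'
  Position 2 ('e'): matches sub[1] = 'e'
  Position 3 ('b'): no match needed
  Position 4 ('c'): no match needed
  Position 5 ('e'): no match needed
  Position 6 ('b'): no match needed
  Position 7 ('b'): no match needed
  Position 8 ('b'): no match needed
All 2 characters matched => is a subsequence

1


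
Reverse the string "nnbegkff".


Input: nnbegkff
Reading characters right to left:
  Position 7: 'f'
  Position 6: 'f'
  Position 5: 'k'
  Position 4: 'g'
  Position 3: 'e'
  Position 2: 'b'
  Position 1: 'n'
  Position 0: 'n'
Reversed: ffkgebnn

ffkgebnn


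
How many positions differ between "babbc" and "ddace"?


Comparing "babbc" and "ddace" position by position:
  Position 0: 'b' vs 'd' => DIFFER
  Position 1: 'a' vs 'd' => DIFFER
  Position 2: 'b' vs 'a' => DIFFER
  Position 3: 'b' vs 'c' => DIFFER
  Position 4: 'c' vs 'e' => DIFFER
Positions that differ: 5

5


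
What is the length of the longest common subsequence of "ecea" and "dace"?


LCS of "ecea" and "dace"
DP table:
           d    a    c    e
      0    0    0    0    0
  e   0    0    0    0    1
  c   0    0    0    1    1
  e   0    0    0    1    2
  a   0    0    1    1    2
LCS length = dp[4][4] = 2

2


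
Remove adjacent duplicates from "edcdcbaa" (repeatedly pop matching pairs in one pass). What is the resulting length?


Input: edcdcbaa
Stack-based adjacent duplicate removal:
  Read 'e': push. Stack: e
  Read 'd': push. Stack: ed
  Read 'c': push. Stack: edc
  Read 'd': push. Stack: edcd
  Read 'c': push. Stack: edcdc
  Read 'b': push. Stack: edcdcb
  Read 'a': push. Stack: edcdcba
  Read 'a': matches stack top 'a' => pop. Stack: edcdcb
Final stack: "edcdcb" (length 6)

6


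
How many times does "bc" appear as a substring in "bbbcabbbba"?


Searching for "bc" in "bbbcabbbba"
Scanning each position:
  Position 0: "bb" => no
  Position 1: "bb" => no
  Position 2: "bc" => MATCH
  Position 3: "ca" => no
  Position 4: "ab" => no
  Position 5: "bb" => no
  Position 6: "bb" => no
  Position 7: "bb" => no
  Position 8: "ba" => no
Total occurrences: 1

1


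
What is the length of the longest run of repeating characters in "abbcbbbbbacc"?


Input: "abbcbbbbbacc"
Scanning for longest run:
  Position 1 ('b'): new char, reset run to 1
  Position 2 ('b'): continues run of 'b', length=2
  Position 3 ('c'): new char, reset run to 1
  Position 4 ('b'): new char, reset run to 1
  Position 5 ('b'): continues run of 'b', length=2
  Position 6 ('b'): continues run of 'b', length=3
  Position 7 ('b'): continues run of 'b', length=4
  Position 8 ('b'): continues run of 'b', length=5
  Position 9 ('a'): new char, reset run to 1
  Position 10 ('c'): new char, reset run to 1
  Position 11 ('c'): continues run of 'c', length=2
Longest run: 'b' with length 5

5


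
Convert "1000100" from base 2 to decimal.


Input: "1000100" in base 2
Positional expansion:
  Digit '1' (value 1) x 2^6 = 64
  Digit '0' (value 0) x 2^5 = 0
  Digit '0' (value 0) x 2^4 = 0
  Digit '0' (value 0) x 2^3 = 0
  Digit '1' (value 1) x 2^2 = 4
  Digit '0' (value 0) x 2^1 = 0
  Digit '0' (value 0) x 2^0 = 0
Sum = 68

68


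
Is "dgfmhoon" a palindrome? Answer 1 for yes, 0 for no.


Input: dgfmhoon
Reversed: noohmfgd
  Compare pos 0 ('d') with pos 7 ('n'): MISMATCH
  Compare pos 1 ('g') with pos 6 ('o'): MISMATCH
  Compare pos 2 ('f') with pos 5 ('o'): MISMATCH
  Compare pos 3 ('m') with pos 4 ('h'): MISMATCH
Result: not a palindrome

0


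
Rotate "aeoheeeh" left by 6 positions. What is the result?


Input: "aeoheeeh", rotate left by 6
First 6 characters: "aeohee"
Remaining characters: "eh"
Concatenate remaining + first: "eh" + "aeohee" = "ehaeohee"

ehaeohee


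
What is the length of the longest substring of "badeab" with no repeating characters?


Input: "badeab"
Sliding window (track last position of each char):
  Position 0 ('b'): window [0,0] length 1 -- new best
  Position 1 ('a'): window [0,1] length 2 -- new best
  Position 2 ('d'): window [0,2] length 3 -- new best
  Position 3 ('e'): window [0,3] length 4 -- new best
  Position 4 ('a'): repeat (last at 1), move window start to 2
  Position 4 ('a'): window [2,4] length 3
  Position 5 ('b'): window [2,5] length 4
Longest substring with no repeats: "bade" with length 4

4


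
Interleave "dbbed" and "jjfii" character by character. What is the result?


Interleaving "dbbed" and "jjfii":
  Position 0: 'd' from first, 'j' from second => "dj"
  Position 1: 'b' from first, 'j' from second => "bj"
  Position 2: 'b' from first, 'f' from second => "bf"
  Position 3: 'e' from first, 'i' from second => "ei"
  Position 4: 'd' from first, 'i' from second => "di"
Result: djbjbfeidi

djbjbfeidi


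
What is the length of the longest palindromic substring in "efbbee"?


Input: "efbbee"
Checking substrings for palindromes:
  [2:4] "bb" (len 2) => palindrome
  [4:6] "ee" (len 2) => palindrome
Longest palindromic substring: "bb" with length 2

2


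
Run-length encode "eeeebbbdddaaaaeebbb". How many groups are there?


Input: eeeebbbdddaaaaeebbb
Scanning for consecutive runs:
  Group 1: 'e' x 4 (positions 0-3)
  Group 2: 'b' x 3 (positions 4-6)
  Group 3: 'd' x 3 (positions 7-9)
  Group 4: 'a' x 4 (positions 10-13)
  Group 5: 'e' x 2 (positions 14-15)
  Group 6: 'b' x 3 (positions 16-18)
Total groups: 6

6


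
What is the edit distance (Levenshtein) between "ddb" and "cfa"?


Computing edit distance: "ddb" -> "cfa"
DP table:
           c    f    a
      0    1    2    3
  d   1    1    2    3
  d   2    2    2    3
  b   3    3    3    3
Edit distance = dp[3][3] = 3

3


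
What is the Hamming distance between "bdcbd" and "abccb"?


Comparing "bdcbd" and "abccb" position by position:
  Position 0: 'b' vs 'a' => differ
  Position 1: 'd' vs 'b' => differ
  Position 2: 'c' vs 'c' => same
  Position 3: 'b' vs 'c' => differ
  Position 4: 'd' vs 'b' => differ
Total differences (Hamming distance): 4

4


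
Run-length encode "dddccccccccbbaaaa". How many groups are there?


Input: dddccccccccbbaaaa
Scanning for consecutive runs:
  Group 1: 'd' x 3 (positions 0-2)
  Group 2: 'c' x 8 (positions 3-10)
  Group 3: 'b' x 2 (positions 11-12)
  Group 4: 'a' x 4 (positions 13-16)
Total groups: 4

4


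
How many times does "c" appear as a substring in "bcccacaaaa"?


Searching for "c" in "bcccacaaaa"
Scanning each position:
  Position 0: "b" => no
  Position 1: "c" => MATCH
  Position 2: "c" => MATCH
  Position 3: "c" => MATCH
  Position 4: "a" => no
  Position 5: "c" => MATCH
  Position 6: "a" => no
  Position 7: "a" => no
  Position 8: "a" => no
  Position 9: "a" => no
Total occurrences: 4

4


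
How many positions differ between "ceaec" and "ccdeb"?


Comparing "ceaec" and "ccdeb" position by position:
  Position 0: 'c' vs 'c' => same
  Position 1: 'e' vs 'c' => DIFFER
  Position 2: 'a' vs 'd' => DIFFER
  Position 3: 'e' vs 'e' => same
  Position 4: 'c' vs 'b' => DIFFER
Positions that differ: 3

3


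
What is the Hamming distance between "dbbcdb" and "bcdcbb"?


Comparing "dbbcdb" and "bcdcbb" position by position:
  Position 0: 'd' vs 'b' => differ
  Position 1: 'b' vs 'c' => differ
  Position 2: 'b' vs 'd' => differ
  Position 3: 'c' vs 'c' => same
  Position 4: 'd' vs 'b' => differ
  Position 5: 'b' vs 'b' => same
Total differences (Hamming distance): 4

4


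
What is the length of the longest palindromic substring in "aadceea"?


Input: "aadceea"
Checking substrings for palindromes:
  [0:2] "aa" (len 2) => palindrome
  [4:6] "ee" (len 2) => palindrome
Longest palindromic substring: "aa" with length 2

2


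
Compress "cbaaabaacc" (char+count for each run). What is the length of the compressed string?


Input: cbaaabaacc
Runs:
  'c' x 1 => "c1"
  'b' x 1 => "b1"
  'a' x 3 => "a3"
  'b' x 1 => "b1"
  'a' x 2 => "a2"
  'c' x 2 => "c2"
Compressed: "c1b1a3b1a2c2"
Compressed length: 12

12


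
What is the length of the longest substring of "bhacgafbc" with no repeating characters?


Input: "bhacgafbc"
Sliding window (track last position of each char):
  Position 0 ('b'): window [0,0] length 1 -- new best
  Position 1 ('h'): window [0,1] length 2 -- new best
  Position 2 ('a'): window [0,2] length 3 -- new best
  Position 3 ('c'): window [0,3] length 4 -- new best
  Position 4 ('g'): window [0,4] length 5 -- new best
  Position 5 ('a'): repeat (last at 2), move window start to 3
  Position 5 ('a'): window [3,5] length 3
  Position 6 ('f'): window [3,6] length 4
  Position 7 ('b'): window [3,7] length 5
  Position 8 ('c'): repeat (last at 3), move window start to 4
  Position 8 ('c'): window [4,8] length 5
Longest substring with no repeats: "bhacg" with length 5

5


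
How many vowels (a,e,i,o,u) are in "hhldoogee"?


Input: hhldoogee
Checking each character:
  'h' at position 0: consonant
  'h' at position 1: consonant
  'l' at position 2: consonant
  'd' at position 3: consonant
  'o' at position 4: vowel (running total: 1)
  'o' at position 5: vowel (running total: 2)
  'g' at position 6: consonant
  'e' at position 7: vowel (running total: 3)
  'e' at position 8: vowel (running total: 4)
Total vowels: 4

4


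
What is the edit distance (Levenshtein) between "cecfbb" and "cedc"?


Computing edit distance: "cecfbb" -> "cedc"
DP table:
           c    e    d    c
      0    1    2    3    4
  c   1    0    1    2    3
  e   2    1    0    1    2
  c   3    2    1    1    1
  f   4    3    2    2    2
  b   5    4    3    3    3
  b   6    5    4    4    4
Edit distance = dp[6][4] = 4

4


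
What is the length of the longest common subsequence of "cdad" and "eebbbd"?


LCS of "cdad" and "eebbbd"
DP table:
           e    e    b    b    b    d
      0    0    0    0    0    0    0
  c   0    0    0    0    0    0    0
  d   0    0    0    0    0    0    1
  a   0    0    0    0    0    0    1
  d   0    0    0    0    0    0    1
LCS length = dp[4][6] = 1

1


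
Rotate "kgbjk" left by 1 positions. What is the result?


Input: "kgbjk", rotate left by 1
First 1 characters: "k"
Remaining characters: "gbjk"
Concatenate remaining + first: "gbjk" + "k" = "gbjkk"

gbjkk


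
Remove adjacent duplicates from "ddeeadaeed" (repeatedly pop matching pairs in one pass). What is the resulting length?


Input: ddeeadaeed
Stack-based adjacent duplicate removal:
  Read 'd': push. Stack: d
  Read 'd': matches stack top 'd' => pop. Stack: (empty)
  Read 'e': push. Stack: e
  Read 'e': matches stack top 'e' => pop. Stack: (empty)
  Read 'a': push. Stack: a
  Read 'd': push. Stack: ad
  Read 'a': push. Stack: ada
  Read 'e': push. Stack: adae
  Read 'e': matches stack top 'e' => pop. Stack: ada
  Read 'd': push. Stack: adad
Final stack: "adad" (length 4)

4


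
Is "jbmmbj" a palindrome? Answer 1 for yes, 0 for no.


Input: jbmmbj
Reversed: jbmmbj
  Compare pos 0 ('j') with pos 5 ('j'): match
  Compare pos 1 ('b') with pos 4 ('b'): match
  Compare pos 2 ('m') with pos 3 ('m'): match
Result: palindrome

1


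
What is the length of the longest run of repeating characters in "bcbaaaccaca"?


Input: "bcbaaaccaca"
Scanning for longest run:
  Position 1 ('c'): new char, reset run to 1
  Position 2 ('b'): new char, reset run to 1
  Position 3 ('a'): new char, reset run to 1
  Position 4 ('a'): continues run of 'a', length=2
  Position 5 ('a'): continues run of 'a', length=3
  Position 6 ('c'): new char, reset run to 1
  Position 7 ('c'): continues run of 'c', length=2
  Position 8 ('a'): new char, reset run to 1
  Position 9 ('c'): new char, reset run to 1
  Position 10 ('a'): new char, reset run to 1
Longest run: 'a' with length 3

3


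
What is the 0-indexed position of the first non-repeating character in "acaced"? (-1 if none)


Input: acaced
Character frequencies:
  'a': 2
  'c': 2
  'd': 1
  'e': 1
Scanning left to right for freq == 1:
  Position 0 ('a'): freq=2, skip
  Position 1 ('c'): freq=2, skip
  Position 2 ('a'): freq=2, skip
  Position 3 ('c'): freq=2, skip
  Position 4 ('e'): unique! => answer = 4

4


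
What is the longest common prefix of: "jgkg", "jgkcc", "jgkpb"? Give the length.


Words: jgkg, jgkcc, jgkpb
  Position 0: all 'j' => match
  Position 1: all 'g' => match
  Position 2: all 'k' => match
  Position 3: ('g', 'c', 'p') => mismatch, stop
LCP = "jgk" (length 3)

3


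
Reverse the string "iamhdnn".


Input: iamhdnn
Reading characters right to left:
  Position 6: 'n'
  Position 5: 'n'
  Position 4: 'd'
  Position 3: 'h'
  Position 2: 'm'
  Position 1: 'a'
  Position 0: 'i'
Reversed: nndhmai

nndhmai


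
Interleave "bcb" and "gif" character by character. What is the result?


Interleaving "bcb" and "gif":
  Position 0: 'b' from first, 'g' from second => "bg"
  Position 1: 'c' from first, 'i' from second => "ci"
  Position 2: 'b' from first, 'f' from second => "bf"
Result: bgcibf

bgcibf


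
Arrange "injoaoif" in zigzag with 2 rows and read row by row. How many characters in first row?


Zigzag "injoaoif" into 2 rows:
Placing characters:
  'i' => row 0
  'n' => row 1
  'j' => row 0
  'o' => row 1
  'a' => row 0
  'o' => row 1
  'i' => row 0
  'f' => row 1
Rows:
  Row 0: "ijai"
  Row 1: "noof"
First row length: 4

4


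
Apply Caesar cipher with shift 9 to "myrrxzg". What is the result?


Caesar cipher: shift "myrrxzg" by 9
  'm' (pos 12) + 9 = pos 21 = 'v'
  'y' (pos 24) + 9 = pos 7 = 'h'
  'r' (pos 17) + 9 = pos 0 = 'a'
  'r' (pos 17) + 9 = pos 0 = 'a'
  'x' (pos 23) + 9 = pos 6 = 'g'
  'z' (pos 25) + 9 = pos 8 = 'i'
  'g' (pos 6) + 9 = pos 15 = 'p'
Result: vhaagip

vhaagip


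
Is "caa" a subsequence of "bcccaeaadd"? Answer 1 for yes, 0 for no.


Check if "caa" is a subsequence of "bcccaeaadd"
Greedy scan:
  Position 0 ('b'): no match needed
  Position 1 ('c'): matches sub[0] = 'c'
  Position 2 ('c'): no match needed
  Position 3 ('c'): no match needed
  Position 4 ('a'): matches sub[1] = 'a'
  Position 5 ('e'): no match needed
  Position 6 ('a'): matches sub[2] = 'a'
  Position 7 ('a'): no match needed
  Position 8 ('d'): no match needed
  Position 9 ('d'): no match needed
All 3 characters matched => is a subsequence

1


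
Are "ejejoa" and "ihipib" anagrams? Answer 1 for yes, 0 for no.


Strings: "ejejoa", "ihipib"
Sorted first:  aeejjo
Sorted second: bhiiip
Differ at position 0: 'a' vs 'b' => not anagrams

0


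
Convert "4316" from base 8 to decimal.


Input: "4316" in base 8
Positional expansion:
  Digit '4' (value 4) x 8^3 = 2048
  Digit '3' (value 3) x 8^2 = 192
  Digit '1' (value 1) x 8^1 = 8
  Digit '6' (value 6) x 8^0 = 6
Sum = 2254

2254


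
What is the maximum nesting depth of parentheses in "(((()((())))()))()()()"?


Input: "(((()((())))()))()()()"
Tracking depth:
  Position 0 '(': depth becomes 1
  Position 1 '(': depth becomes 2
  Position 2 '(': depth becomes 3
  Position 3 '(': depth becomes 4
  Position 4 ')': depth becomes 3
  Position 5 '(': depth becomes 4
  Position 6 '(': depth becomes 5
  Position 7 '(': depth becomes 6
  Position 8 ')': depth becomes 5
  Position 9 ')': depth becomes 4
  Position 10 ')': depth becomes 3
  Position 11 ')': depth becomes 2
  Position 12 '(': depth becomes 3
  Position 13 ')': depth becomes 2
  Position 14 ')': depth becomes 1
  Position 15 ')': depth becomes 0
  Position 16 '(': depth becomes 1
  Position 17 ')': depth becomes 0
  Position 18 '(': depth becomes 1
  Position 19 ')': depth becomes 0
  Position 20 '(': depth becomes 1
  Position 21 ')': depth becomes 0
Maximum depth reached: 6

6


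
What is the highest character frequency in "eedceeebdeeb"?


Input: eedceeebdeeb
Character counts:
  'b': 2
  'c': 1
  'd': 2
  'e': 7
Maximum frequency: 7

7


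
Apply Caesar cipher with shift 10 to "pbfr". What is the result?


Caesar cipher: shift "pbfr" by 10
  'p' (pos 15) + 10 = pos 25 = 'z'
  'b' (pos 1) + 10 = pos 11 = 'l'
  'f' (pos 5) + 10 = pos 15 = 'p'
  'r' (pos 17) + 10 = pos 1 = 'b'
Result: zlpb

zlpb


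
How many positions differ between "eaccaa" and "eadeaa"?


Comparing "eaccaa" and "eadeaa" position by position:
  Position 0: 'e' vs 'e' => same
  Position 1: 'a' vs 'a' => same
  Position 2: 'c' vs 'd' => DIFFER
  Position 3: 'c' vs 'e' => DIFFER
  Position 4: 'a' vs 'a' => same
  Position 5: 'a' vs 'a' => same
Positions that differ: 2

2


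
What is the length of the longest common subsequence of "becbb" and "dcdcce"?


LCS of "becbb" and "dcdcce"
DP table:
           d    c    d    c    c    e
      0    0    0    0    0    0    0
  b   0    0    0    0    0    0    0
  e   0    0    0    0    0    0    1
  c   0    0    1    1    1    1    1
  b   0    0    1    1    1    1    1
  b   0    0    1    1    1    1    1
LCS length = dp[5][6] = 1

1


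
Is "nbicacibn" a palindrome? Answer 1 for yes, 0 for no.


Input: nbicacibn
Reversed: nbicacibn
  Compare pos 0 ('n') with pos 8 ('n'): match
  Compare pos 1 ('b') with pos 7 ('b'): match
  Compare pos 2 ('i') with pos 6 ('i'): match
  Compare pos 3 ('c') with pos 5 ('c'): match
Result: palindrome

1


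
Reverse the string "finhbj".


Input: finhbj
Reading characters right to left:
  Position 5: 'j'
  Position 4: 'b'
  Position 3: 'h'
  Position 2: 'n'
  Position 1: 'i'
  Position 0: 'f'
Reversed: jbhnif

jbhnif


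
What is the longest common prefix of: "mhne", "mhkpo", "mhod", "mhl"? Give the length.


Words: mhne, mhkpo, mhod, mhl
  Position 0: all 'm' => match
  Position 1: all 'h' => match
  Position 2: ('n', 'k', 'o', 'l') => mismatch, stop
LCP = "mh" (length 2)

2


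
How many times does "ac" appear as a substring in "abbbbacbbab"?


Searching for "ac" in "abbbbacbbab"
Scanning each position:
  Position 0: "ab" => no
  Position 1: "bb" => no
  Position 2: "bb" => no
  Position 3: "bb" => no
  Position 4: "ba" => no
  Position 5: "ac" => MATCH
  Position 6: "cb" => no
  Position 7: "bb" => no
  Position 8: "ba" => no
  Position 9: "ab" => no
Total occurrences: 1

1


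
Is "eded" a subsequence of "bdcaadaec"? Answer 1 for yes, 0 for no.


Check if "eded" is a subsequence of "bdcaadaec"
Greedy scan:
  Position 0 ('b'): no match needed
  Position 1 ('d'): no match needed
  Position 2 ('c'): no match needed
  Position 3 ('a'): no match needed
  Position 4 ('a'): no match needed
  Position 5 ('d'): no match needed
  Position 6 ('a'): no match needed
  Position 7 ('e'): matches sub[0] = 'e'
  Position 8 ('c'): no match needed
Only matched 1/4 characters => not a subsequence

0


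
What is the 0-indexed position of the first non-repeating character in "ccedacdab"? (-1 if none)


Input: ccedacdab
Character frequencies:
  'a': 2
  'b': 1
  'c': 3
  'd': 2
  'e': 1
Scanning left to right for freq == 1:
  Position 0 ('c'): freq=3, skip
  Position 1 ('c'): freq=3, skip
  Position 2 ('e'): unique! => answer = 2

2


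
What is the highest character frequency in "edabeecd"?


Input: edabeecd
Character counts:
  'a': 1
  'b': 1
  'c': 1
  'd': 2
  'e': 3
Maximum frequency: 3

3


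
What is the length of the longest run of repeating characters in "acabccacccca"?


Input: "acabccacccca"
Scanning for longest run:
  Position 1 ('c'): new char, reset run to 1
  Position 2 ('a'): new char, reset run to 1
  Position 3 ('b'): new char, reset run to 1
  Position 4 ('c'): new char, reset run to 1
  Position 5 ('c'): continues run of 'c', length=2
  Position 6 ('a'): new char, reset run to 1
  Position 7 ('c'): new char, reset run to 1
  Position 8 ('c'): continues run of 'c', length=2
  Position 9 ('c'): continues run of 'c', length=3
  Position 10 ('c'): continues run of 'c', length=4
  Position 11 ('a'): new char, reset run to 1
Longest run: 'c' with length 4

4


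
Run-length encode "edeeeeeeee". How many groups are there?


Input: edeeeeeeee
Scanning for consecutive runs:
  Group 1: 'e' x 1 (positions 0-0)
  Group 2: 'd' x 1 (positions 1-1)
  Group 3: 'e' x 8 (positions 2-9)
Total groups: 3

3


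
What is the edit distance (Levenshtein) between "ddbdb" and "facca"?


Computing edit distance: "ddbdb" -> "facca"
DP table:
           f    a    c    c    a
      0    1    2    3    4    5
  d   1    1    2    3    4    5
  d   2    2    2    3    4    5
  b   3    3    3    3    4    5
  d   4    4    4    4    4    5
  b   5    5    5    5    5    5
Edit distance = dp[5][5] = 5

5


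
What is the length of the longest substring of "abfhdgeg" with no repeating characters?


Input: "abfhdgeg"
Sliding window (track last position of each char):
  Position 0 ('a'): window [0,0] length 1 -- new best
  Position 1 ('b'): window [0,1] length 2 -- new best
  Position 2 ('f'): window [0,2] length 3 -- new best
  Position 3 ('h'): window [0,3] length 4 -- new best
  Position 4 ('d'): window [0,4] length 5 -- new best
  Position 5 ('g'): window [0,5] length 6 -- new best
  Position 6 ('e'): window [0,6] length 7 -- new best
  Position 7 ('g'): repeat (last at 5), move window start to 6
  Position 7 ('g'): window [6,7] length 2
Longest substring with no repeats: "abfhdge" with length 7

7


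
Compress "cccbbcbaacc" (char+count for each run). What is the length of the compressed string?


Input: cccbbcbaacc
Runs:
  'c' x 3 => "c3"
  'b' x 2 => "b2"
  'c' x 1 => "c1"
  'b' x 1 => "b1"
  'a' x 2 => "a2"
  'c' x 2 => "c2"
Compressed: "c3b2c1b1a2c2"
Compressed length: 12

12


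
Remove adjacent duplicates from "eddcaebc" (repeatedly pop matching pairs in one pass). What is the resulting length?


Input: eddcaebc
Stack-based adjacent duplicate removal:
  Read 'e': push. Stack: e
  Read 'd': push. Stack: ed
  Read 'd': matches stack top 'd' => pop. Stack: e
  Read 'c': push. Stack: ec
  Read 'a': push. Stack: eca
  Read 'e': push. Stack: ecae
  Read 'b': push. Stack: ecaeb
  Read 'c': push. Stack: ecaebc
Final stack: "ecaebc" (length 6)

6


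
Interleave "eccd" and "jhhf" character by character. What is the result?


Interleaving "eccd" and "jhhf":
  Position 0: 'e' from first, 'j' from second => "ej"
  Position 1: 'c' from first, 'h' from second => "ch"
  Position 2: 'c' from first, 'h' from second => "ch"
  Position 3: 'd' from first, 'f' from second => "df"
Result: ejchchdf

ejchchdf


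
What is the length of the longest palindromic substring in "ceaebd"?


Input: "ceaebd"
Checking substrings for palindromes:
  [1:4] "eae" (len 3) => palindrome
Longest palindromic substring: "eae" with length 3

3


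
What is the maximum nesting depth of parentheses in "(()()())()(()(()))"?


Input: "(()()())()(()(()))"
Tracking depth:
  Position 0 '(': depth becomes 1
  Position 1 '(': depth becomes 2
  Position 2 ')': depth becomes 1
  Position 3 '(': depth becomes 2
  Position 4 ')': depth becomes 1
  Position 5 '(': depth becomes 2
  Position 6 ')': depth becomes 1
  Position 7 ')': depth becomes 0
  Position 8 '(': depth becomes 1
  Position 9 ')': depth becomes 0
  Position 10 '(': depth becomes 1
  Position 11 '(': depth becomes 2
  Position 12 ')': depth becomes 1
  Position 13 '(': depth becomes 2
  Position 14 '(': depth becomes 3
  Position 15 ')': depth becomes 2
  Position 16 ')': depth becomes 1
  Position 17 ')': depth becomes 0
Maximum depth reached: 3

3


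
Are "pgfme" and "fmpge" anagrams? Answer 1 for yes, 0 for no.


Strings: "pgfme", "fmpge"
Sorted first:  efgmp
Sorted second: efgmp
Sorted forms match => anagrams

1


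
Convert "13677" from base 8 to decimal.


Input: "13677" in base 8
Positional expansion:
  Digit '1' (value 1) x 8^4 = 4096
  Digit '3' (value 3) x 8^3 = 1536
  Digit '6' (value 6) x 8^2 = 384
  Digit '7' (value 7) x 8^1 = 56
  Digit '7' (value 7) x 8^0 = 7
Sum = 6079

6079


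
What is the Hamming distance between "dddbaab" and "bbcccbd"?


Comparing "dddbaab" and "bbcccbd" position by position:
  Position 0: 'd' vs 'b' => differ
  Position 1: 'd' vs 'b' => differ
  Position 2: 'd' vs 'c' => differ
  Position 3: 'b' vs 'c' => differ
  Position 4: 'a' vs 'c' => differ
  Position 5: 'a' vs 'b' => differ
  Position 6: 'b' vs 'd' => differ
Total differences (Hamming distance): 7

7


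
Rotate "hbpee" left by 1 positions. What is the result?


Input: "hbpee", rotate left by 1
First 1 characters: "h"
Remaining characters: "bpee"
Concatenate remaining + first: "bpee" + "h" = "bpeeh"

bpeeh


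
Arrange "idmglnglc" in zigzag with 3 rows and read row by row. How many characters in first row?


Zigzag "idmglnglc" into 3 rows:
Placing characters:
  'i' => row 0
  'd' => row 1
  'm' => row 2
  'g' => row 1
  'l' => row 0
  'n' => row 1
  'g' => row 2
  'l' => row 1
  'c' => row 0
Rows:
  Row 0: "ilc"
  Row 1: "dgnl"
  Row 2: "mg"
First row length: 3

3


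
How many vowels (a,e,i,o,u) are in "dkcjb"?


Input: dkcjb
Checking each character:
  'd' at position 0: consonant
  'k' at position 1: consonant
  'c' at position 2: consonant
  'j' at position 3: consonant
  'b' at position 4: consonant
Total vowels: 0

0


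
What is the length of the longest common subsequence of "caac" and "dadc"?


LCS of "caac" and "dadc"
DP table:
           d    a    d    c
      0    0    0    0    0
  c   0    0    0    0    1
  a   0    0    1    1    1
  a   0    0    1    1    1
  c   0    0    1    1    2
LCS length = dp[4][4] = 2

2


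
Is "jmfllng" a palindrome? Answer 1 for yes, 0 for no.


Input: jmfllng
Reversed: gnllfmj
  Compare pos 0 ('j') with pos 6 ('g'): MISMATCH
  Compare pos 1 ('m') with pos 5 ('n'): MISMATCH
  Compare pos 2 ('f') with pos 4 ('l'): MISMATCH
Result: not a palindrome

0


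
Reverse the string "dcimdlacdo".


Input: dcimdlacdo
Reading characters right to left:
  Position 9: 'o'
  Position 8: 'd'
  Position 7: 'c'
  Position 6: 'a'
  Position 5: 'l'
  Position 4: 'd'
  Position 3: 'm'
  Position 2: 'i'
  Position 1: 'c'
  Position 0: 'd'
Reversed: odcaldmicd

odcaldmicd


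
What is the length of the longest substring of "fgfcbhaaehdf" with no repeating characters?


Input: "fgfcbhaaehdf"
Sliding window (track last position of each char):
  Position 0 ('f'): window [0,0] length 1 -- new best
  Position 1 ('g'): window [0,1] length 2 -- new best
  Position 2 ('f'): repeat (last at 0), move window start to 1
  Position 2 ('f'): window [1,2] length 2
  Position 3 ('c'): window [1,3] length 3 -- new best
  Position 4 ('b'): window [1,4] length 4 -- new best
  Position 5 ('h'): window [1,5] length 5 -- new best
  Position 6 ('a'): window [1,6] length 6 -- new best
  Position 7 ('a'): repeat (last at 6), move window start to 7
  Position 7 ('a'): window [7,7] length 1
  Position 8 ('e'): window [7,8] length 2
  Position 9 ('h'): window [7,9] length 3
  Position 10 ('d'): window [7,10] length 4
  Position 11 ('f'): window [7,11] length 5
Longest substring with no repeats: "gfcbha" with length 6

6


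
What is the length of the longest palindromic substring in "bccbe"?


Input: "bccbe"
Checking substrings for palindromes:
  [0:4] "bccb" (len 4) => palindrome
  [1:3] "cc" (len 2) => palindrome
Longest palindromic substring: "bccb" with length 4

4


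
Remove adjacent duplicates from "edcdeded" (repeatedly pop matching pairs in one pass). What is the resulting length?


Input: edcdeded
Stack-based adjacent duplicate removal:
  Read 'e': push. Stack: e
  Read 'd': push. Stack: ed
  Read 'c': push. Stack: edc
  Read 'd': push. Stack: edcd
  Read 'e': push. Stack: edcde
  Read 'd': push. Stack: edcded
  Read 'e': push. Stack: edcdede
  Read 'd': push. Stack: edcdeded
Final stack: "edcdeded" (length 8)

8


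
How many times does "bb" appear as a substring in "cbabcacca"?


Searching for "bb" in "cbabcacca"
Scanning each position:
  Position 0: "cb" => no
  Position 1: "ba" => no
  Position 2: "ab" => no
  Position 3: "bc" => no
  Position 4: "ca" => no
  Position 5: "ac" => no
  Position 6: "cc" => no
  Position 7: "ca" => no
Total occurrences: 0

0


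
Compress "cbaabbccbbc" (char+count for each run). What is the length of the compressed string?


Input: cbaabbccbbc
Runs:
  'c' x 1 => "c1"
  'b' x 1 => "b1"
  'a' x 2 => "a2"
  'b' x 2 => "b2"
  'c' x 2 => "c2"
  'b' x 2 => "b2"
  'c' x 1 => "c1"
Compressed: "c1b1a2b2c2b2c1"
Compressed length: 14

14


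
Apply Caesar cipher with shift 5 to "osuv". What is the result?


Caesar cipher: shift "osuv" by 5
  'o' (pos 14) + 5 = pos 19 = 't'
  's' (pos 18) + 5 = pos 23 = 'x'
  'u' (pos 20) + 5 = pos 25 = 'z'
  'v' (pos 21) + 5 = pos 0 = 'a'
Result: txza

txza


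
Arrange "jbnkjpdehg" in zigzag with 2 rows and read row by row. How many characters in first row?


Zigzag "jbnkjpdehg" into 2 rows:
Placing characters:
  'j' => row 0
  'b' => row 1
  'n' => row 0
  'k' => row 1
  'j' => row 0
  'p' => row 1
  'd' => row 0
  'e' => row 1
  'h' => row 0
  'g' => row 1
Rows:
  Row 0: "jnjdh"
  Row 1: "bkpeg"
First row length: 5

5


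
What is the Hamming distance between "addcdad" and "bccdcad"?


Comparing "addcdad" and "bccdcad" position by position:
  Position 0: 'a' vs 'b' => differ
  Position 1: 'd' vs 'c' => differ
  Position 2: 'd' vs 'c' => differ
  Position 3: 'c' vs 'd' => differ
  Position 4: 'd' vs 'c' => differ
  Position 5: 'a' vs 'a' => same
  Position 6: 'd' vs 'd' => same
Total differences (Hamming distance): 5

5


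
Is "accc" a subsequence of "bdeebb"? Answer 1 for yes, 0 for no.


Check if "accc" is a subsequence of "bdeebb"
Greedy scan:
  Position 0 ('b'): no match needed
  Position 1 ('d'): no match needed
  Position 2 ('e'): no match needed
  Position 3 ('e'): no match needed
  Position 4 ('b'): no match needed
  Position 5 ('b'): no match needed
Only matched 0/4 characters => not a subsequence

0


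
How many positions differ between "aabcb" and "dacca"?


Comparing "aabcb" and "dacca" position by position:
  Position 0: 'a' vs 'd' => DIFFER
  Position 1: 'a' vs 'a' => same
  Position 2: 'b' vs 'c' => DIFFER
  Position 3: 'c' vs 'c' => same
  Position 4: 'b' vs 'a' => DIFFER
Positions that differ: 3

3


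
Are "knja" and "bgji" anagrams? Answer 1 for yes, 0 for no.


Strings: "knja", "bgji"
Sorted first:  ajkn
Sorted second: bgij
Differ at position 0: 'a' vs 'b' => not anagrams

0


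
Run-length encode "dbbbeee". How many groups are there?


Input: dbbbeee
Scanning for consecutive runs:
  Group 1: 'd' x 1 (positions 0-0)
  Group 2: 'b' x 3 (positions 1-3)
  Group 3: 'e' x 3 (positions 4-6)
Total groups: 3

3


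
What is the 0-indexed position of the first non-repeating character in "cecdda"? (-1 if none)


Input: cecdda
Character frequencies:
  'a': 1
  'c': 2
  'd': 2
  'e': 1
Scanning left to right for freq == 1:
  Position 0 ('c'): freq=2, skip
  Position 1 ('e'): unique! => answer = 1

1


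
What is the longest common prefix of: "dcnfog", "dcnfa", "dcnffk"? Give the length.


Words: dcnfog, dcnfa, dcnffk
  Position 0: all 'd' => match
  Position 1: all 'c' => match
  Position 2: all 'n' => match
  Position 3: all 'f' => match
  Position 4: ('o', 'a', 'f') => mismatch, stop
LCP = "dcnf" (length 4)

4


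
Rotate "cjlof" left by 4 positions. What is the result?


Input: "cjlof", rotate left by 4
First 4 characters: "cjlo"
Remaining characters: "f"
Concatenate remaining + first: "f" + "cjlo" = "fcjlo"

fcjlo


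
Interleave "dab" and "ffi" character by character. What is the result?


Interleaving "dab" and "ffi":
  Position 0: 'd' from first, 'f' from second => "df"
  Position 1: 'a' from first, 'f' from second => "af"
  Position 2: 'b' from first, 'i' from second => "bi"
Result: dfafbi

dfafbi


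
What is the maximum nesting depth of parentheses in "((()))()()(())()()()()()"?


Input: "((()))()()(())()()()()()"
Tracking depth:
  Position 0 '(': depth becomes 1
  Position 1 '(': depth becomes 2
  Position 2 '(': depth becomes 3
  Position 3 ')': depth becomes 2
  Position 4 ')': depth becomes 1
  Position 5 ')': depth becomes 0
  Position 6 '(': depth becomes 1
  Position 7 ')': depth becomes 0
  Position 8 '(': depth becomes 1
  Position 9 ')': depth becomes 0
  Position 10 '(': depth becomes 1
  Position 11 '(': depth becomes 2
  Position 12 ')': depth becomes 1
  Position 13 ')': depth becomes 0
  Position 14 '(': depth becomes 1
  Position 15 ')': depth becomes 0
  Position 16 '(': depth becomes 1
  Position 17 ')': depth becomes 0
  Position 18 '(': depth becomes 1
  Position 19 ')': depth becomes 0
  Position 20 '(': depth becomes 1
  Position 21 ')': depth becomes 0
  Position 22 '(': depth becomes 1
  Position 23 ')': depth becomes 0
Maximum depth reached: 3

3


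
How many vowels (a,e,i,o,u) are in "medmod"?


Input: medmod
Checking each character:
  'm' at position 0: consonant
  'e' at position 1: vowel (running total: 1)
  'd' at position 2: consonant
  'm' at position 3: consonant
  'o' at position 4: vowel (running total: 2)
  'd' at position 5: consonant
Total vowels: 2

2


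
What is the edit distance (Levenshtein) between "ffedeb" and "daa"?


Computing edit distance: "ffedeb" -> "daa"
DP table:
           d    a    a
      0    1    2    3
  f   1    1    2    3
  f   2    2    2    3
  e   3    3    3    3
  d   4    3    4    4
  e   5    4    4    5
  b   6    5    5    5
Edit distance = dp[6][3] = 5

5


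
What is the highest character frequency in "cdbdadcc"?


Input: cdbdadcc
Character counts:
  'a': 1
  'b': 1
  'c': 3
  'd': 3
Maximum frequency: 3

3


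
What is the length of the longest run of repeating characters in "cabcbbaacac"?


Input: "cabcbbaacac"
Scanning for longest run:
  Position 1 ('a'): new char, reset run to 1
  Position 2 ('b'): new char, reset run to 1
  Position 3 ('c'): new char, reset run to 1
  Position 4 ('b'): new char, reset run to 1
  Position 5 ('b'): continues run of 'b', length=2
  Position 6 ('a'): new char, reset run to 1
  Position 7 ('a'): continues run of 'a', length=2
  Position 8 ('c'): new char, reset run to 1
  Position 9 ('a'): new char, reset run to 1
  Position 10 ('c'): new char, reset run to 1
Longest run: 'b' with length 2

2


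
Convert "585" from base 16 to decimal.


Input: "585" in base 16
Positional expansion:
  Digit '5' (value 5) x 16^2 = 1280
  Digit '8' (value 8) x 16^1 = 128
  Digit '5' (value 5) x 16^0 = 5
Sum = 1413

1413


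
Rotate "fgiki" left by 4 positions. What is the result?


Input: "fgiki", rotate left by 4
First 4 characters: "fgik"
Remaining characters: "i"
Concatenate remaining + first: "i" + "fgik" = "ifgik"

ifgik


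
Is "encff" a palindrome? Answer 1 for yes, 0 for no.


Input: encff
Reversed: ffcne
  Compare pos 0 ('e') with pos 4 ('f'): MISMATCH
  Compare pos 1 ('n') with pos 3 ('f'): MISMATCH
Result: not a palindrome

0


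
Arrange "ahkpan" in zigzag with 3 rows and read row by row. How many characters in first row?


Zigzag "ahkpan" into 3 rows:
Placing characters:
  'a' => row 0
  'h' => row 1
  'k' => row 2
  'p' => row 1
  'a' => row 0
  'n' => row 1
Rows:
  Row 0: "aa"
  Row 1: "hpn"
  Row 2: "k"
First row length: 2

2


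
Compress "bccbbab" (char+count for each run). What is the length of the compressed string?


Input: bccbbab
Runs:
  'b' x 1 => "b1"
  'c' x 2 => "c2"
  'b' x 2 => "b2"
  'a' x 1 => "a1"
  'b' x 1 => "b1"
Compressed: "b1c2b2a1b1"
Compressed length: 10

10


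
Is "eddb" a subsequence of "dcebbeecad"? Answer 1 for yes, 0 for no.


Check if "eddb" is a subsequence of "dcebbeecad"
Greedy scan:
  Position 0 ('d'): no match needed
  Position 1 ('c'): no match needed
  Position 2 ('e'): matches sub[0] = 'e'
  Position 3 ('b'): no match needed
  Position 4 ('b'): no match needed
  Position 5 ('e'): no match needed
  Position 6 ('e'): no match needed
  Position 7 ('c'): no match needed
  Position 8 ('a'): no match needed
  Position 9 ('d'): matches sub[1] = 'd'
Only matched 2/4 characters => not a subsequence

0


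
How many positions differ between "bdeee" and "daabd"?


Comparing "bdeee" and "daabd" position by position:
  Position 0: 'b' vs 'd' => DIFFER
  Position 1: 'd' vs 'a' => DIFFER
  Position 2: 'e' vs 'a' => DIFFER
  Position 3: 'e' vs 'b' => DIFFER
  Position 4: 'e' vs 'd' => DIFFER
Positions that differ: 5

5


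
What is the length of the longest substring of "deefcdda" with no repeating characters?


Input: "deefcdda"
Sliding window (track last position of each char):
  Position 0 ('d'): window [0,0] length 1 -- new best
  Position 1 ('e'): window [0,1] length 2 -- new best
  Position 2 ('e'): repeat (last at 1), move window start to 2
  Position 2 ('e'): window [2,2] length 1
  Position 3 ('f'): window [2,3] length 2
  Position 4 ('c'): window [2,4] length 3 -- new best
  Position 5 ('d'): window [2,5] length 4 -- new best
  Position 6 ('d'): repeat (last at 5), move window start to 6
  Position 6 ('d'): window [6,6] length 1
  Position 7 ('a'): window [6,7] length 2
Longest substring with no repeats: "efcd" with length 4

4


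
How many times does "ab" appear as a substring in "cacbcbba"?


Searching for "ab" in "cacbcbba"
Scanning each position:
  Position 0: "ca" => no
  Position 1: "ac" => no
  Position 2: "cb" => no
  Position 3: "bc" => no
  Position 4: "cb" => no
  Position 5: "bb" => no
  Position 6: "ba" => no
Total occurrences: 0

0


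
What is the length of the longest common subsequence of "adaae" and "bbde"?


LCS of "adaae" and "bbde"
DP table:
           b    b    d    e
      0    0    0    0    0
  a   0    0    0    0    0
  d   0    0    0    1    1
  a   0    0    0    1    1
  a   0    0    0    1    1
  e   0    0    0    1    2
LCS length = dp[5][4] = 2

2


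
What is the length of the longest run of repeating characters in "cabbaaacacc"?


Input: "cabbaaacacc"
Scanning for longest run:
  Position 1 ('a'): new char, reset run to 1
  Position 2 ('b'): new char, reset run to 1
  Position 3 ('b'): continues run of 'b', length=2
  Position 4 ('a'): new char, reset run to 1
  Position 5 ('a'): continues run of 'a', length=2
  Position 6 ('a'): continues run of 'a', length=3
  Position 7 ('c'): new char, reset run to 1
  Position 8 ('a'): new char, reset run to 1
  Position 9 ('c'): new char, reset run to 1
  Position 10 ('c'): continues run of 'c', length=2
Longest run: 'a' with length 3

3


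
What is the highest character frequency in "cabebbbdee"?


Input: cabebbbdee
Character counts:
  'a': 1
  'b': 4
  'c': 1
  'd': 1
  'e': 3
Maximum frequency: 4

4


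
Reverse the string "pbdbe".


Input: pbdbe
Reading characters right to left:
  Position 4: 'e'
  Position 3: 'b'
  Position 2: 'd'
  Position 1: 'b'
  Position 0: 'p'
Reversed: ebdbp

ebdbp


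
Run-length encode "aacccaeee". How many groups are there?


Input: aacccaeee
Scanning for consecutive runs:
  Group 1: 'a' x 2 (positions 0-1)
  Group 2: 'c' x 3 (positions 2-4)
  Group 3: 'a' x 1 (positions 5-5)
  Group 4: 'e' x 3 (positions 6-8)
Total groups: 4

4


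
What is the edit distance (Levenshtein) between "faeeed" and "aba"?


Computing edit distance: "faeeed" -> "aba"
DP table:
           a    b    a
      0    1    2    3
  f   1    1    2    3
  a   2    1    2    2
  e   3    2    2    3
  e   4    3    3    3
  e   5    4    4    4
  d   6    5    5    5
Edit distance = dp[6][3] = 5

5
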